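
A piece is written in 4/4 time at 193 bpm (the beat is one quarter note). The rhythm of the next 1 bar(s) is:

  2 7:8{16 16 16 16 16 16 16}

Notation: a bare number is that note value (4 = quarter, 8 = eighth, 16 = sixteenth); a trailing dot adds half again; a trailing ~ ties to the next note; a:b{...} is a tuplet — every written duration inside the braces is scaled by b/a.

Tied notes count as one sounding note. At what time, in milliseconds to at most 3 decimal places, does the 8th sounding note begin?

note 8 onset = 26/7b = 1154.7ms

1. 0.0ms @ 0 + 621.762ms (2)
2. 621.762ms @ 2 + 88.823ms (2/7)
3. 710.585ms @ 16/7 + 88.823ms (2/7)
4. 799.408ms @ 18/7 + 88.823ms (2/7)
5. 888.231ms @ 20/7 + 88.823ms (2/7)
6. 977.054ms @ 22/7 + 88.823ms (2/7)
7. 1065.877ms @ 24/7 + 88.823ms (2/7)
8. 1154.7ms @ 26/7 + 88.823ms (2/7)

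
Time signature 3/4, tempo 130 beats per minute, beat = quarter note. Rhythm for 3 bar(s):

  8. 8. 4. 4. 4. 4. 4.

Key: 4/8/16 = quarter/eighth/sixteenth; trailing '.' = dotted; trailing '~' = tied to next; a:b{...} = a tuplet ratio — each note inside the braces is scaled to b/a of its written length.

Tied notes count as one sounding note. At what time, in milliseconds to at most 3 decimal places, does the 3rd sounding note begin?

1. 0.0ms @ 0 + 346.154ms (3/4)
2. 346.154ms @ 3/4 + 346.154ms (3/4)
3. 692.308ms @ 3/2 + 692.308ms (3/2)
4. 1384.615ms @ 3 + 692.308ms (3/2)
5. 2076.923ms @ 9/2 + 692.308ms (3/2)
6. 2769.231ms @ 6 + 692.308ms (3/2)
7. 3461.538ms @ 15/2 + 692.308ms (3/2)

note 3 onset = 3/2b = 692.308ms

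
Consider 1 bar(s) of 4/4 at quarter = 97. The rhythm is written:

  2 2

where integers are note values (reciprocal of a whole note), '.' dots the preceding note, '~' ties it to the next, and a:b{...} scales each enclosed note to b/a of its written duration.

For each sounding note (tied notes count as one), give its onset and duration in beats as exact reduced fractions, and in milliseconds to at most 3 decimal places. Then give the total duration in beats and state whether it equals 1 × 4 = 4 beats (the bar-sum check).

1) 0.0ms=0b +1237.113ms=2b
2) 1237.113ms=2b +1237.113ms=2b
Σ=4b of 4 (97bpm 4/4) — PASS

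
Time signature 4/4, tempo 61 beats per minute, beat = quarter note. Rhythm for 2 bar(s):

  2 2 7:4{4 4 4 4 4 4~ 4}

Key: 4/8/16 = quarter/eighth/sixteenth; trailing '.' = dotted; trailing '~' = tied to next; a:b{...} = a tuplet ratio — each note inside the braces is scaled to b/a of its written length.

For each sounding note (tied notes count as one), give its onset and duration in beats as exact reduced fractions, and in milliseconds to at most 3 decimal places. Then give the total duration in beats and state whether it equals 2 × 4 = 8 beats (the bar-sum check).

1) 0.0ms=0b +1967.213ms=2b
2) 1967.213ms=2b +1967.213ms=2b
3) 3934.426ms=4b +562.061ms=4/7b
4) 4496.487ms=32/7b +562.061ms=4/7b
5) 5058.548ms=36/7b +562.061ms=4/7b
6) 5620.609ms=40/7b +562.061ms=4/7b
7) 6182.67ms=44/7b +562.061ms=4/7b
8) 6744.731ms=48/7b +1124.122ms=8/7b
Σ=8b of 8 (61bpm 4/4) — PASS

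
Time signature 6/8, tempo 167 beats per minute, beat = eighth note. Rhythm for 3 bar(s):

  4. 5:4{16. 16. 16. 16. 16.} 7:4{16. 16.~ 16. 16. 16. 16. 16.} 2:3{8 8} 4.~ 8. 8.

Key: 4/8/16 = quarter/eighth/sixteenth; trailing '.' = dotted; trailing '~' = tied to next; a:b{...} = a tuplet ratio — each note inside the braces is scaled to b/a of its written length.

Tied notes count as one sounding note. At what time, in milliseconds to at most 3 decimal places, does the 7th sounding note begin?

1. 0.0ms @ 0 + 1077.844ms (3)
2. 1077.844ms @ 3 + 215.569ms (3/5)
3. 1293.413ms @ 18/5 + 215.569ms (3/5)
4. 1508.982ms @ 21/5 + 215.569ms (3/5)
5. 1724.551ms @ 24/5 + 215.569ms (3/5)
6. 1940.12ms @ 27/5 + 215.569ms (3/5)
7. 2155.689ms @ 6 + 153.978ms (3/7)
8. 2309.666ms @ 45/7 + 307.956ms (6/7)
9. 2617.622ms @ 51/7 + 153.978ms (3/7)
10. 2771.6ms @ 54/7 + 153.978ms (3/7)
11. 2925.577ms @ 57/7 + 153.978ms (3/7)
12. 3079.555ms @ 60/7 + 153.978ms (3/7)
13. 3233.533ms @ 9 + 538.922ms (3/2)
14. 3772.455ms @ 21/2 + 538.922ms (3/2)
15. 4311.377ms @ 12 + 1616.766ms (9/2)
16. 5928.144ms @ 33/2 + 538.922ms (3/2)

note 7 onset = 6b = 2155.689ms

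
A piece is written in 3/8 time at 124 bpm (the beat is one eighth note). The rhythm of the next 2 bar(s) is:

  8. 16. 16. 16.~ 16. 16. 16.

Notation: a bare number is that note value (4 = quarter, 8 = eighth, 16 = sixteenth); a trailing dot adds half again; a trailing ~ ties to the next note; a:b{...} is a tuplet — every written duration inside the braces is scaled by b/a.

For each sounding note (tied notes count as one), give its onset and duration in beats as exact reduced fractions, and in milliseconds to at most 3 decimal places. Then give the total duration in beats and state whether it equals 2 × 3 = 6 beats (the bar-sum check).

1) 0.0ms=0b +725.806ms=3/2b
2) 725.806ms=3/2b +362.903ms=3/4b
3) 1088.71ms=9/4b +362.903ms=3/4b
4) 1451.613ms=3b +725.806ms=3/2b
5) 2177.419ms=9/2b +362.903ms=3/4b
6) 2540.323ms=21/4b +362.903ms=3/4b
Σ=6b of 6 (124bpm 3/8) — PASS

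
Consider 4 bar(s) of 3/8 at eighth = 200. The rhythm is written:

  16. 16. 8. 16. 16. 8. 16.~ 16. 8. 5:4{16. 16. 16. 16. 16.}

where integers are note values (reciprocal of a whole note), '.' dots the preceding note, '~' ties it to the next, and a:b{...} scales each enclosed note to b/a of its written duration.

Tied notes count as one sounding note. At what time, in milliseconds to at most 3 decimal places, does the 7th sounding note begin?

note 7 onset = 6b = 1800.0ms

1. 0.0ms @ 0 + 225.0ms (3/4)
2. 225.0ms @ 3/4 + 225.0ms (3/4)
3. 450.0ms @ 3/2 + 450.0ms (3/2)
4. 900.0ms @ 3 + 225.0ms (3/4)
5. 1125.0ms @ 15/4 + 225.0ms (3/4)
6. 1350.0ms @ 9/2 + 450.0ms (3/2)
7. 1800.0ms @ 6 + 450.0ms (3/2)
8. 2250.0ms @ 15/2 + 450.0ms (3/2)
9. 2700.0ms @ 9 + 180.0ms (3/5)
10. 2880.0ms @ 48/5 + 180.0ms (3/5)
11. 3060.0ms @ 51/5 + 180.0ms (3/5)
12. 3240.0ms @ 54/5 + 180.0ms (3/5)
13. 3420.0ms @ 57/5 + 180.0ms (3/5)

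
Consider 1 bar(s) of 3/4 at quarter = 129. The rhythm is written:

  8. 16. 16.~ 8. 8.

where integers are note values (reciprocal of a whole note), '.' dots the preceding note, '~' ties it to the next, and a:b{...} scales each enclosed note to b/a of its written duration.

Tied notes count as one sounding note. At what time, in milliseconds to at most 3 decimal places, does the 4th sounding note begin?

note 4 onset = 9/4b = 1046.512ms

1. 0.0ms @ 0 + 348.837ms (3/4)
2. 348.837ms @ 3/4 + 174.419ms (3/8)
3. 523.256ms @ 9/8 + 523.256ms (9/8)
4. 1046.512ms @ 9/4 + 348.837ms (3/4)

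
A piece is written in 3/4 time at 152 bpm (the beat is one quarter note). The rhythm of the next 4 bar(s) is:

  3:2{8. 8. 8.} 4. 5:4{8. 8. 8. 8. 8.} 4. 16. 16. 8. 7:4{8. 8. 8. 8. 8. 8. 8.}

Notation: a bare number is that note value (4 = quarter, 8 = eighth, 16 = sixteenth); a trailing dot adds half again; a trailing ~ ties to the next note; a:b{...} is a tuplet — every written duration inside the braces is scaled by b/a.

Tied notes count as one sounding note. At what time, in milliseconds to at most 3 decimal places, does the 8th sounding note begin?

note 8 onset = 24/5b = 1894.737ms

1. 0.0ms @ 0 + 197.368ms (1/2)
2. 197.368ms @ 1/2 + 197.368ms (1/2)
3. 394.737ms @ 1 + 197.368ms (1/2)
4. 592.105ms @ 3/2 + 592.105ms (3/2)
5. 1184.211ms @ 3 + 236.842ms (3/5)
6. 1421.053ms @ 18/5 + 236.842ms (3/5)
7. 1657.895ms @ 21/5 + 236.842ms (3/5)
8. 1894.737ms @ 24/5 + 236.842ms (3/5)
9. 2131.579ms @ 27/5 + 236.842ms (3/5)
10. 2368.421ms @ 6 + 592.105ms (3/2)
11. 2960.526ms @ 15/2 + 148.026ms (3/8)
12. 3108.553ms @ 63/8 + 148.026ms (3/8)
13. 3256.579ms @ 33/4 + 296.053ms (3/4)
14. 3552.632ms @ 9 + 169.173ms (3/7)
15. 3721.805ms @ 66/7 + 169.173ms (3/7)
16. 3890.977ms @ 69/7 + 169.173ms (3/7)
17. 4060.15ms @ 72/7 + 169.173ms (3/7)
18. 4229.323ms @ 75/7 + 169.173ms (3/7)
19. 4398.496ms @ 78/7 + 169.173ms (3/7)
20. 4567.669ms @ 81/7 + 169.173ms (3/7)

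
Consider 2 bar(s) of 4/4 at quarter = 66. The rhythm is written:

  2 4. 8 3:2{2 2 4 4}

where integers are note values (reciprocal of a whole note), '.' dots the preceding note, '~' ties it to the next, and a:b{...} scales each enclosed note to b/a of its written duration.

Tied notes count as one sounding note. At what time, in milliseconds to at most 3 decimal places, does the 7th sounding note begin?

1. 0.0ms @ 0 + 1818.182ms (2)
2. 1818.182ms @ 2 + 1363.636ms (3/2)
3. 3181.818ms @ 7/2 + 454.545ms (1/2)
4. 3636.364ms @ 4 + 1212.121ms (4/3)
5. 4848.485ms @ 16/3 + 1212.121ms (4/3)
6. 6060.606ms @ 20/3 + 606.061ms (2/3)
7. 6666.667ms @ 22/3 + 606.061ms (2/3)

note 7 onset = 22/3b = 6666.667ms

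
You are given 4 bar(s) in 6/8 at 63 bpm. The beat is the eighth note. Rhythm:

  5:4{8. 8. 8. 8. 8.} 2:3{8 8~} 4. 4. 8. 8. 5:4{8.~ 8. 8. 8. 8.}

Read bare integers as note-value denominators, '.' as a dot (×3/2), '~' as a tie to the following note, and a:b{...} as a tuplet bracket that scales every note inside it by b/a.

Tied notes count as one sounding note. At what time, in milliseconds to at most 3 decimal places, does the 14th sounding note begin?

1. 0.0ms @ 0 + 1142.857ms (6/5)
2. 1142.857ms @ 6/5 + 1142.857ms (6/5)
3. 2285.714ms @ 12/5 + 1142.857ms (6/5)
4. 3428.571ms @ 18/5 + 1142.857ms (6/5)
5. 4571.429ms @ 24/5 + 1142.857ms (6/5)
6. 5714.286ms @ 6 + 1428.571ms (3/2)
7. 7142.857ms @ 15/2 + 4285.714ms (9/2)
8. 11428.571ms @ 12 + 2857.143ms (3)
9. 14285.714ms @ 15 + 1428.571ms (3/2)
10. 15714.286ms @ 33/2 + 1428.571ms (3/2)
11. 17142.857ms @ 18 + 2285.714ms (12/5)
12. 19428.571ms @ 102/5 + 1142.857ms (6/5)
13. 20571.429ms @ 108/5 + 1142.857ms (6/5)
14. 21714.286ms @ 114/5 + 1142.857ms (6/5)

note 14 onset = 114/5b = 21714.286ms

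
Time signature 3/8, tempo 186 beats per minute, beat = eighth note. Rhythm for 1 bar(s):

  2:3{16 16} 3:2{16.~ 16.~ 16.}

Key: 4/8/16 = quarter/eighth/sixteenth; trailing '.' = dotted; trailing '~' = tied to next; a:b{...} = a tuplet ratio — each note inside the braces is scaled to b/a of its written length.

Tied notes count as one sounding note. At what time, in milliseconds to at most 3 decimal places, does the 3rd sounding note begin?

note 3 onset = 3/2b = 483.871ms

1. 0.0ms @ 0 + 241.935ms (3/4)
2. 241.935ms @ 3/4 + 241.935ms (3/4)
3. 483.871ms @ 3/2 + 483.871ms (3/2)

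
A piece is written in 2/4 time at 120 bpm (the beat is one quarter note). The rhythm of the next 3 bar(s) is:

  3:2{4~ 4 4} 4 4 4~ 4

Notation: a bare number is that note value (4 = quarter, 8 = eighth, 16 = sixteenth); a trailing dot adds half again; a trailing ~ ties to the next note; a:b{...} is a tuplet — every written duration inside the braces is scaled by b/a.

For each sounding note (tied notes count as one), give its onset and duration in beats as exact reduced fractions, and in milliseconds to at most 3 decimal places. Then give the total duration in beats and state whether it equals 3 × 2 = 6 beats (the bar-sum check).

1) 0.0ms=0b +666.667ms=4/3b
2) 666.667ms=4/3b +333.333ms=2/3b
3) 1000.0ms=2b +500.0ms=1b
4) 1500.0ms=3b +500.0ms=1b
5) 2000.0ms=4b +1000.0ms=2b
Σ=6b of 6 (120bpm 2/4) — PASS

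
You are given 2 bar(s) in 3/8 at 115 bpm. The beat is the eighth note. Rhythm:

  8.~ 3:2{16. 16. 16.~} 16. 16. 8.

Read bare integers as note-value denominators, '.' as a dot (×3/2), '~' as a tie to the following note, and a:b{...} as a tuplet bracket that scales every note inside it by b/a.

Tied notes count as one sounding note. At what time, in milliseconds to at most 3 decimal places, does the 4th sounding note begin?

1. 0.0ms @ 0 + 1043.478ms (2)
2. 1043.478ms @ 2 + 260.87ms (1/2)
3. 1304.348ms @ 5/2 + 652.174ms (5/4)
4. 1956.522ms @ 15/4 + 391.304ms (3/4)
5. 2347.826ms @ 9/2 + 782.609ms (3/2)

note 4 onset = 15/4b = 1956.522ms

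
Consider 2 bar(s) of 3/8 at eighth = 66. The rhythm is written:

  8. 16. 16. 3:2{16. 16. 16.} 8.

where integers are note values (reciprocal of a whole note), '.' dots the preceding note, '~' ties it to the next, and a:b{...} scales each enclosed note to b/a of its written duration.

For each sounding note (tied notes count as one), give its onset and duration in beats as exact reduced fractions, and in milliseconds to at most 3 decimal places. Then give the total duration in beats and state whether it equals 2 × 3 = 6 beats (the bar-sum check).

1) 0.0ms=0b +1363.636ms=3/2b
2) 1363.636ms=3/2b +681.818ms=3/4b
3) 2045.455ms=9/4b +681.818ms=3/4b
4) 2727.273ms=3b +454.545ms=1/2b
5) 3181.818ms=7/2b +454.545ms=1/2b
6) 3636.364ms=4b +454.545ms=1/2b
7) 4090.909ms=9/2b +1363.636ms=3/2b
Σ=6b of 6 (66bpm 3/8) — PASS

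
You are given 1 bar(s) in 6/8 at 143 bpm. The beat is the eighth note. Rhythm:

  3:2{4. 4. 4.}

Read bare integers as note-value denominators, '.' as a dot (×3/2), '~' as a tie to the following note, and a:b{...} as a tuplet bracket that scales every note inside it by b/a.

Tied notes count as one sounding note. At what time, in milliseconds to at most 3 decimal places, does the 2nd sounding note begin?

1. 0.0ms @ 0 + 839.161ms (2)
2. 839.161ms @ 2 + 839.161ms (2)
3. 1678.322ms @ 4 + 839.161ms (2)

note 2 onset = 2b = 839.161ms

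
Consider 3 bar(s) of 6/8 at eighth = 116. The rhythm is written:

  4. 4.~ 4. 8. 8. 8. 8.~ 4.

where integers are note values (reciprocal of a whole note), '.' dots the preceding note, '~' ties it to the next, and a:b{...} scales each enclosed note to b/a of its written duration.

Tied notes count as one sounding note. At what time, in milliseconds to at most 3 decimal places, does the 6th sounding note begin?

note 6 onset = 27/2b = 6982.759ms

1. 0.0ms @ 0 + 1551.724ms (3)
2. 1551.724ms @ 3 + 3103.448ms (6)
3. 4655.172ms @ 9 + 775.862ms (3/2)
4. 5431.034ms @ 21/2 + 775.862ms (3/2)
5. 6206.897ms @ 12 + 775.862ms (3/2)
6. 6982.759ms @ 27/2 + 2327.586ms (9/2)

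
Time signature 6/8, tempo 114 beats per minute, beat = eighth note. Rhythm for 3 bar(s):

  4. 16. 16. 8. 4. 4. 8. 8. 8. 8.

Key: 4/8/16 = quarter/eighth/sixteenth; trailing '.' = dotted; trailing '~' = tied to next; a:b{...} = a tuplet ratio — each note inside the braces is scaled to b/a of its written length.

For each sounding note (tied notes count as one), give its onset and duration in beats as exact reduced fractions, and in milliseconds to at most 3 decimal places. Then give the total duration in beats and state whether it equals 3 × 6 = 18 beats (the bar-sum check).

1) 0.0ms=0b +1578.947ms=3b
2) 1578.947ms=3b +394.737ms=3/4b
3) 1973.684ms=15/4b +394.737ms=3/4b
4) 2368.421ms=9/2b +789.474ms=3/2b
5) 3157.895ms=6b +1578.947ms=3b
6) 4736.842ms=9b +1578.947ms=3b
7) 6315.789ms=12b +789.474ms=3/2b
8) 7105.263ms=27/2b +789.474ms=3/2b
9) 7894.737ms=15b +789.474ms=3/2b
10) 8684.211ms=33/2b +789.474ms=3/2b
Σ=18b of 18 (114bpm 6/8) — PASS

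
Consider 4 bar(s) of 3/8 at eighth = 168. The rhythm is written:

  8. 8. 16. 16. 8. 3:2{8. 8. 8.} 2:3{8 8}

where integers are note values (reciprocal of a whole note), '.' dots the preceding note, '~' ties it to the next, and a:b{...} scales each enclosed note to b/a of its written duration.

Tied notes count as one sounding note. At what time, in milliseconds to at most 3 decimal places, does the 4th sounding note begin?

1. 0.0ms @ 0 + 535.714ms (3/2)
2. 535.714ms @ 3/2 + 535.714ms (3/2)
3. 1071.429ms @ 3 + 267.857ms (3/4)
4. 1339.286ms @ 15/4 + 267.857ms (3/4)
5. 1607.143ms @ 9/2 + 535.714ms (3/2)
6. 2142.857ms @ 6 + 357.143ms (1)
7. 2500.0ms @ 7 + 357.143ms (1)
8. 2857.143ms @ 8 + 357.143ms (1)
9. 3214.286ms @ 9 + 535.714ms (3/2)
10. 3750.0ms @ 21/2 + 535.714ms (3/2)

note 4 onset = 15/4b = 1339.286ms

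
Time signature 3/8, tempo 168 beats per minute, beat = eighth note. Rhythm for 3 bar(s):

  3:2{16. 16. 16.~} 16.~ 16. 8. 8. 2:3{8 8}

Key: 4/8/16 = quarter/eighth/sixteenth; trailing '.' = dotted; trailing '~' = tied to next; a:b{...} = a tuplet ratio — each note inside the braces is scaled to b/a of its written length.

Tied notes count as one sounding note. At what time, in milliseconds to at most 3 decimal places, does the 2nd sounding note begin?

1. 0.0ms @ 0 + 178.571ms (1/2)
2. 178.571ms @ 1/2 + 178.571ms (1/2)
3. 357.143ms @ 1 + 714.286ms (2)
4. 1071.429ms @ 3 + 535.714ms (3/2)
5. 1607.143ms @ 9/2 + 535.714ms (3/2)
6. 2142.857ms @ 6 + 535.714ms (3/2)
7. 2678.571ms @ 15/2 + 535.714ms (3/2)

note 2 onset = 1/2b = 178.571ms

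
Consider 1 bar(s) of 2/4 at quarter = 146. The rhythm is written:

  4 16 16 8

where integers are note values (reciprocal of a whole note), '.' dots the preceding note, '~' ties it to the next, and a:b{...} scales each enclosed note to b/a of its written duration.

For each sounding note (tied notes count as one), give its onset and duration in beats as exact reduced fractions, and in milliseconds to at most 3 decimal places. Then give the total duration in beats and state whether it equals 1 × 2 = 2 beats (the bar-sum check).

1) 0.0ms=0b +410.959ms=1b
2) 410.959ms=1b +102.74ms=1/4b
3) 513.699ms=5/4b +102.74ms=1/4b
4) 616.438ms=3/2b +205.479ms=1/2b
Σ=2b of 2 (146bpm 2/4) — PASS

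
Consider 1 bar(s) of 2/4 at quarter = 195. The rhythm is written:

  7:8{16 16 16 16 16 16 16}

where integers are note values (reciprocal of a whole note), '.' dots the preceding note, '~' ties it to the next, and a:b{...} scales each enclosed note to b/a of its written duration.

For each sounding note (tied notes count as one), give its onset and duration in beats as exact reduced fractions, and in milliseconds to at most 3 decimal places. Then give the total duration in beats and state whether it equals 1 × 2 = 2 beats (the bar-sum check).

1) 0.0ms=0b +87.912ms=2/7b
2) 87.912ms=2/7b +87.912ms=2/7b
3) 175.824ms=4/7b +87.912ms=2/7b
4) 263.736ms=6/7b +87.912ms=2/7b
5) 351.648ms=8/7b +87.912ms=2/7b
6) 439.56ms=10/7b +87.912ms=2/7b
7) 527.473ms=12/7b +87.912ms=2/7b
Σ=2b of 2 (195bpm 2/4) — PASS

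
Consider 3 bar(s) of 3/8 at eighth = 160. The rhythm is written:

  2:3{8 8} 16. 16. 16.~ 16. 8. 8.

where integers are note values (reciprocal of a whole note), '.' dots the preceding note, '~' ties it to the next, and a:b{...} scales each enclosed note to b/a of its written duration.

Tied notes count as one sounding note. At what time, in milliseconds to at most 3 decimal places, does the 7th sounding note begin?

note 7 onset = 15/2b = 2812.5ms

1. 0.0ms @ 0 + 562.5ms (3/2)
2. 562.5ms @ 3/2 + 562.5ms (3/2)
3. 1125.0ms @ 3 + 281.25ms (3/4)
4. 1406.25ms @ 15/4 + 281.25ms (3/4)
5. 1687.5ms @ 9/2 + 562.5ms (3/2)
6. 2250.0ms @ 6 + 562.5ms (3/2)
7. 2812.5ms @ 15/2 + 562.5ms (3/2)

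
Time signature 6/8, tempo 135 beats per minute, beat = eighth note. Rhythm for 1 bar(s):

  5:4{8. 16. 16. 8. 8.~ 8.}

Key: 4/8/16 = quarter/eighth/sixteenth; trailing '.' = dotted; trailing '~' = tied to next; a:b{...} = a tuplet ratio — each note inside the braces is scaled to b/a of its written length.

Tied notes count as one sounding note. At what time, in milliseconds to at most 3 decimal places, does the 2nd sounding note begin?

note 2 onset = 6/5b = 533.333ms

1. 0.0ms @ 0 + 533.333ms (6/5)
2. 533.333ms @ 6/5 + 266.667ms (3/5)
3. 800.0ms @ 9/5 + 266.667ms (3/5)
4. 1066.667ms @ 12/5 + 533.333ms (6/5)
5. 1600.0ms @ 18/5 + 1066.667ms (12/5)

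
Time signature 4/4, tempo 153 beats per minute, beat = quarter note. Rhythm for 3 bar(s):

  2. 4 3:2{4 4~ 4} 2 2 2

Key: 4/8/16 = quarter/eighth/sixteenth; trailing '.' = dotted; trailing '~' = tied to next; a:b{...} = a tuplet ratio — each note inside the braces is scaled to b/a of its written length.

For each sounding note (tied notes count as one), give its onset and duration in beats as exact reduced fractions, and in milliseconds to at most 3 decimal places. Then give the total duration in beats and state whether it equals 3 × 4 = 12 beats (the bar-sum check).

1) 0.0ms=0b +1176.471ms=3b
2) 1176.471ms=3b +392.157ms=1b
3) 1568.627ms=4b +261.438ms=2/3b
4) 1830.065ms=14/3b +522.876ms=4/3b
5) 2352.941ms=6b +784.314ms=2b
6) 3137.255ms=8b +784.314ms=2b
7) 3921.569ms=10b +784.314ms=2b
Σ=12b of 12 (153bpm 4/4) — PASS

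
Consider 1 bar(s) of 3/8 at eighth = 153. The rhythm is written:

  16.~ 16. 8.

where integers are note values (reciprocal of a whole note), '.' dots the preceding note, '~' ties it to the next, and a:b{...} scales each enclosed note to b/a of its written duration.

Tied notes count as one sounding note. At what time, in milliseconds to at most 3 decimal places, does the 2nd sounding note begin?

note 2 onset = 3/2b = 588.235ms

1. 0.0ms @ 0 + 588.235ms (3/2)
2. 588.235ms @ 3/2 + 588.235ms (3/2)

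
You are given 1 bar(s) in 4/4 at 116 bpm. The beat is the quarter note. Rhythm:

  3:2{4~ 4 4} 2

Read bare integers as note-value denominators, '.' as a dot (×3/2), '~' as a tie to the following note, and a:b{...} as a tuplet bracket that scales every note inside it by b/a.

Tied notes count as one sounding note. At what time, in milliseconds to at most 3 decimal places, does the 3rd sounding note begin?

note 3 onset = 2b = 1034.483ms

1. 0.0ms @ 0 + 689.655ms (4/3)
2. 689.655ms @ 4/3 + 344.828ms (2/3)
3. 1034.483ms @ 2 + 1034.483ms (2)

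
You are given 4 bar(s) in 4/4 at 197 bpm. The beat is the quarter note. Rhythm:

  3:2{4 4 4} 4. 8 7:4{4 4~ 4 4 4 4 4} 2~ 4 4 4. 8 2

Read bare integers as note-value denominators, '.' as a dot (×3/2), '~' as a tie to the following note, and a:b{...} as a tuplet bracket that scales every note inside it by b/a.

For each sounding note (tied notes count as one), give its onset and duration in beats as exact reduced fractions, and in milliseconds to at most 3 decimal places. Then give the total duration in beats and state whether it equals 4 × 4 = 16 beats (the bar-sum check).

1) 0.0ms=0b +203.046ms=2/3b
2) 203.046ms=2/3b +203.046ms=2/3b
3) 406.091ms=4/3b +203.046ms=2/3b
4) 609.137ms=2b +456.853ms=3/2b
5) 1065.99ms=7/2b +152.284ms=1/2b
6) 1218.274ms=4b +174.039ms=4/7b
7) 1392.313ms=32/7b +348.078ms=8/7b
8) 1740.392ms=40/7b +174.039ms=4/7b
9) 1914.431ms=44/7b +174.039ms=4/7b
10) 2088.47ms=48/7b +174.039ms=4/7b
11) 2262.509ms=52/7b +174.039ms=4/7b
12) 2436.548ms=8b +913.706ms=3b
13) 3350.254ms=11b +304.569ms=1b
14) 3654.822ms=12b +456.853ms=3/2b
15) 4111.675ms=27/2b +152.284ms=1/2b
16) 4263.959ms=14b +609.137ms=2b
Σ=16b of 16 (197bpm 4/4) — PASS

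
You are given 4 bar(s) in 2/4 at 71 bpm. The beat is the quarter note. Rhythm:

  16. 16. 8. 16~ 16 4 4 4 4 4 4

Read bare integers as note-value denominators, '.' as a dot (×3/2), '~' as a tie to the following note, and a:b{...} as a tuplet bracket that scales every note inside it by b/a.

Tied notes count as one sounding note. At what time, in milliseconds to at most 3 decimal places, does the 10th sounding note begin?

1. 0.0ms @ 0 + 316.901ms (3/8)
2. 316.901ms @ 3/8 + 316.901ms (3/8)
3. 633.803ms @ 3/4 + 633.803ms (3/4)
4. 1267.606ms @ 3/2 + 422.535ms (1/2)
5. 1690.141ms @ 2 + 845.07ms (1)
6. 2535.211ms @ 3 + 845.07ms (1)
7. 3380.282ms @ 4 + 845.07ms (1)
8. 4225.352ms @ 5 + 845.07ms (1)
9. 5070.423ms @ 6 + 845.07ms (1)
10. 5915.493ms @ 7 + 845.07ms (1)

note 10 onset = 7b = 5915.493ms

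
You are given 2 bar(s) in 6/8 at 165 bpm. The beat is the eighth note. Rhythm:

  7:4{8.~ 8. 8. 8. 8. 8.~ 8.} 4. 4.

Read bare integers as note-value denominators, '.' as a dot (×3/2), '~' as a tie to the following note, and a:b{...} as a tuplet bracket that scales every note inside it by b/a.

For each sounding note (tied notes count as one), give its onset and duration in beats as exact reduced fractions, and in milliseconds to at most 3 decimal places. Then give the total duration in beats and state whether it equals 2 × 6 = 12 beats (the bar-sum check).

1) 0.0ms=0b +623.377ms=12/7b
2) 623.377ms=12/7b +311.688ms=6/7b
3) 935.065ms=18/7b +311.688ms=6/7b
4) 1246.753ms=24/7b +311.688ms=6/7b
5) 1558.442ms=30/7b +623.377ms=12/7b
6) 2181.818ms=6b +1090.909ms=3b
7) 3272.727ms=9b +1090.909ms=3b
Σ=12b of 12 (165bpm 6/8) — PASS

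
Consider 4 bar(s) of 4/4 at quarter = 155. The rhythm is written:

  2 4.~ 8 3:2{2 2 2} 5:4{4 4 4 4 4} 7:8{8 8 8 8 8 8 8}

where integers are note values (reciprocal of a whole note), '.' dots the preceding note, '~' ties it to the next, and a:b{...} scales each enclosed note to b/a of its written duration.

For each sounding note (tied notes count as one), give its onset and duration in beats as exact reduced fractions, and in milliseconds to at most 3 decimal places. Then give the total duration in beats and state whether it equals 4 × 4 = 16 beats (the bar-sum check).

1) 0.0ms=0b +774.194ms=2b
2) 774.194ms=2b +774.194ms=2b
3) 1548.387ms=4b +516.129ms=4/3b
4) 2064.516ms=16/3b +516.129ms=4/3b
5) 2580.645ms=20/3b +516.129ms=4/3b
6) 3096.774ms=8b +309.677ms=4/5b
7) 3406.452ms=44/5b +309.677ms=4/5b
8) 3716.129ms=48/5b +309.677ms=4/5b
9) 4025.806ms=52/5b +309.677ms=4/5b
10) 4335.484ms=56/5b +309.677ms=4/5b
11) 4645.161ms=12b +221.198ms=4/7b
12) 4866.359ms=88/7b +221.198ms=4/7b
13) 5087.558ms=92/7b +221.198ms=4/7b
14) 5308.756ms=96/7b +221.198ms=4/7b
15) 5529.954ms=100/7b +221.198ms=4/7b
16) 5751.152ms=104/7b +221.198ms=4/7b
17) 5972.35ms=108/7b +221.198ms=4/7b
Σ=16b of 16 (155bpm 4/4) — PASS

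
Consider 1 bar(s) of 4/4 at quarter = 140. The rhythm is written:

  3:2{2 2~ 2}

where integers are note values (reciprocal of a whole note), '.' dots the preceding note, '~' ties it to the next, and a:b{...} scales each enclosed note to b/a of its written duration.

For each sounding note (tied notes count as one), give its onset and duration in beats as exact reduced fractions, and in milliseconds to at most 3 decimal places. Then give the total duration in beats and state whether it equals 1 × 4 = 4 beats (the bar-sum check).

1) 0.0ms=0b +571.429ms=4/3b
2) 571.429ms=4/3b +1142.857ms=8/3b
Σ=4b of 4 (140bpm 4/4) — PASS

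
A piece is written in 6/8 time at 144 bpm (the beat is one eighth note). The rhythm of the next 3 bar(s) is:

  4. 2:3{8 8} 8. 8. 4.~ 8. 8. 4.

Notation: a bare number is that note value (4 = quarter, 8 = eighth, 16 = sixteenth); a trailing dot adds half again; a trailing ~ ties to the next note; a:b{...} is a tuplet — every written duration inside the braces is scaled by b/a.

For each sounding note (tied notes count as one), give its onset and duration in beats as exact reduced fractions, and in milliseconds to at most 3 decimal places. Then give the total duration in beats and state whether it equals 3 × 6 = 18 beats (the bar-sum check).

1) 0.0ms=0b +1250.0ms=3b
2) 1250.0ms=3b +625.0ms=3/2b
3) 1875.0ms=9/2b +625.0ms=3/2b
4) 2500.0ms=6b +625.0ms=3/2b
5) 3125.0ms=15/2b +625.0ms=3/2b
6) 3750.0ms=9b +1875.0ms=9/2b
7) 5625.0ms=27/2b +625.0ms=3/2b
8) 6250.0ms=15b +1250.0ms=3b
Σ=18b of 18 (144bpm 6/8) — PASS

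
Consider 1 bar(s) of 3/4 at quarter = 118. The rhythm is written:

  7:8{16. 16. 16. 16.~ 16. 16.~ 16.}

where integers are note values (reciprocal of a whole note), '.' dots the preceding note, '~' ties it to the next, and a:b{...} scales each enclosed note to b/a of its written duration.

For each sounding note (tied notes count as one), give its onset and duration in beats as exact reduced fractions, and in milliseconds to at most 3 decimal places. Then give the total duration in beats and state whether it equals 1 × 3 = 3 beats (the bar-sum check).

1) 0.0ms=0b +217.918ms=3/7b
2) 217.918ms=3/7b +217.918ms=3/7b
3) 435.835ms=6/7b +217.918ms=3/7b
4) 653.753ms=9/7b +435.835ms=6/7b
5) 1089.588ms=15/7b +435.835ms=6/7b
Σ=3b of 3 (118bpm 3/4) — PASS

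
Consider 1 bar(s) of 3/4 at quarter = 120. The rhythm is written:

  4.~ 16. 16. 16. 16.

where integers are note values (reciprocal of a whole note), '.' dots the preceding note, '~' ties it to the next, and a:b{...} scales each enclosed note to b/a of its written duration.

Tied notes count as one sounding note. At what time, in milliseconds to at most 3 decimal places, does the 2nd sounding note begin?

1. 0.0ms @ 0 + 937.5ms (15/8)
2. 937.5ms @ 15/8 + 187.5ms (3/8)
3. 1125.0ms @ 9/4 + 187.5ms (3/8)
4. 1312.5ms @ 21/8 + 187.5ms (3/8)

note 2 onset = 15/8b = 937.5ms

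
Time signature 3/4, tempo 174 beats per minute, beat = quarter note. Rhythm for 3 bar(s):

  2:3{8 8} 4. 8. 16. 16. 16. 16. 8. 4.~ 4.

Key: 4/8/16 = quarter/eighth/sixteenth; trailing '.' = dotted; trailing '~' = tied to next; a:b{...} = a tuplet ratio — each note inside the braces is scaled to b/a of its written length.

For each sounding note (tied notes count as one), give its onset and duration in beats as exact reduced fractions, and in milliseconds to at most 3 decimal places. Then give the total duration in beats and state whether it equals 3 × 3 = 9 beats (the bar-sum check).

1) 0.0ms=0b +258.621ms=3/4b
2) 258.621ms=3/4b +258.621ms=3/4b
3) 517.241ms=3/2b +517.241ms=3/2b
4) 1034.483ms=3b +258.621ms=3/4b
5) 1293.103ms=15/4b +129.31ms=3/8b
6) 1422.414ms=33/8b +129.31ms=3/8b
7) 1551.724ms=9/2b +129.31ms=3/8b
8) 1681.034ms=39/8b +129.31ms=3/8b
9) 1810.345ms=21/4b +258.621ms=3/4b
10) 2068.966ms=6b +1034.483ms=3b
Σ=9b of 9 (174bpm 3/4) — PASS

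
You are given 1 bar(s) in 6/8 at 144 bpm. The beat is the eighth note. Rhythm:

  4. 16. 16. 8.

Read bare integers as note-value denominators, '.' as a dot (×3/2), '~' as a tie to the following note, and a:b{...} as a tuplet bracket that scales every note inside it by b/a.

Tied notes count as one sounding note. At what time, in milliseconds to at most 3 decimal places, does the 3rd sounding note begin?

note 3 onset = 15/4b = 1562.5ms

1. 0.0ms @ 0 + 1250.0ms (3)
2. 1250.0ms @ 3 + 312.5ms (3/4)
3. 1562.5ms @ 15/4 + 312.5ms (3/4)
4. 1875.0ms @ 9/2 + 625.0ms (3/2)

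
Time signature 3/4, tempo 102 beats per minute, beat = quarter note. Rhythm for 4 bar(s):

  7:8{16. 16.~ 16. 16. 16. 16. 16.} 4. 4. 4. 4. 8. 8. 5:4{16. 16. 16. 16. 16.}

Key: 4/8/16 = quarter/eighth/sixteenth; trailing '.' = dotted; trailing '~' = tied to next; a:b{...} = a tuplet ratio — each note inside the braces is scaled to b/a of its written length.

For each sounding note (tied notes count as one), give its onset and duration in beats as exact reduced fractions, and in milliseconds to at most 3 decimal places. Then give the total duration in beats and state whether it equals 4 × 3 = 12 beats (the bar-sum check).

1) 0.0ms=0b +252.101ms=3/7b
2) 252.101ms=3/7b +504.202ms=6/7b
3) 756.303ms=9/7b +252.101ms=3/7b
4) 1008.403ms=12/7b +252.101ms=3/7b
5) 1260.504ms=15/7b +252.101ms=3/7b
6) 1512.605ms=18/7b +252.101ms=3/7b
7) 1764.706ms=3b +882.353ms=3/2b
8) 2647.059ms=9/2b +882.353ms=3/2b
9) 3529.412ms=6b +882.353ms=3/2b
10) 4411.765ms=15/2b +882.353ms=3/2b
11) 5294.118ms=9b +441.176ms=3/4b
12) 5735.294ms=39/4b +441.176ms=3/4b
13) 6176.471ms=21/2b +176.471ms=3/10b
14) 6352.941ms=54/5b +176.471ms=3/10b
15) 6529.412ms=111/10b +176.471ms=3/10b
16) 6705.882ms=57/5b +176.471ms=3/10b
17) 6882.353ms=117/10b +176.471ms=3/10b
Σ=12b of 12 (102bpm 3/4) — PASS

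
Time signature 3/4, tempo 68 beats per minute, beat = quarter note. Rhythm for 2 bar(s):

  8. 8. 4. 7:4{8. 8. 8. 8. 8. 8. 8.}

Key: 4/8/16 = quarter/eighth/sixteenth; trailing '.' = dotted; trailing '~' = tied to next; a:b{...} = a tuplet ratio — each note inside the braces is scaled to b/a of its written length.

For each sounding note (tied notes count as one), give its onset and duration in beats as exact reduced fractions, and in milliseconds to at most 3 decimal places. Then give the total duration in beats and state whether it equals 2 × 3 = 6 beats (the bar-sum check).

1) 0.0ms=0b +661.765ms=3/4b
2) 661.765ms=3/4b +661.765ms=3/4b
3) 1323.529ms=3/2b +1323.529ms=3/2b
4) 2647.059ms=3b +378.151ms=3/7b
5) 3025.21ms=24/7b +378.151ms=3/7b
6) 3403.361ms=27/7b +378.151ms=3/7b
7) 3781.513ms=30/7b +378.151ms=3/7b
8) 4159.664ms=33/7b +378.151ms=3/7b
9) 4537.815ms=36/7b +378.151ms=3/7b
10) 4915.966ms=39/7b +378.151ms=3/7b
Σ=6b of 6 (68bpm 3/4) — PASS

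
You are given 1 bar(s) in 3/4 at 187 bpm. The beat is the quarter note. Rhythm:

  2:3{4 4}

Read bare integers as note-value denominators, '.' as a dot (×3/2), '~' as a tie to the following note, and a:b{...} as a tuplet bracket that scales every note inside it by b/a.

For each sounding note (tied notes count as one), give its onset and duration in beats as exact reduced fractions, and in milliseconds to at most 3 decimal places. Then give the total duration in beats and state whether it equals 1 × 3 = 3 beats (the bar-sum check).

1) 0.0ms=0b +481.283ms=3/2b
2) 481.283ms=3/2b +481.283ms=3/2b
Σ=3b of 3 (187bpm 3/4) — PASS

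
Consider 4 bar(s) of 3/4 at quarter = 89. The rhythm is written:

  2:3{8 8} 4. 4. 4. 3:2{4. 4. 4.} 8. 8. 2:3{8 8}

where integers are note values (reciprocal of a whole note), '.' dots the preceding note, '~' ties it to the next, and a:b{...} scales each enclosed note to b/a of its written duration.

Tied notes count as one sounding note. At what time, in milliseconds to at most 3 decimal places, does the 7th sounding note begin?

1. 0.0ms @ 0 + 505.618ms (3/4)
2. 505.618ms @ 3/4 + 505.618ms (3/4)
3. 1011.236ms @ 3/2 + 1011.236ms (3/2)
4. 2022.472ms @ 3 + 1011.236ms (3/2)
5. 3033.708ms @ 9/2 + 1011.236ms (3/2)
6. 4044.944ms @ 6 + 674.157ms (1)
7. 4719.101ms @ 7 + 674.157ms (1)
8. 5393.258ms @ 8 + 674.157ms (1)
9. 6067.416ms @ 9 + 505.618ms (3/4)
10. 6573.034ms @ 39/4 + 505.618ms (3/4)
11. 7078.652ms @ 21/2 + 505.618ms (3/4)
12. 7584.27ms @ 45/4 + 505.618ms (3/4)

note 7 onset = 7b = 4719.101ms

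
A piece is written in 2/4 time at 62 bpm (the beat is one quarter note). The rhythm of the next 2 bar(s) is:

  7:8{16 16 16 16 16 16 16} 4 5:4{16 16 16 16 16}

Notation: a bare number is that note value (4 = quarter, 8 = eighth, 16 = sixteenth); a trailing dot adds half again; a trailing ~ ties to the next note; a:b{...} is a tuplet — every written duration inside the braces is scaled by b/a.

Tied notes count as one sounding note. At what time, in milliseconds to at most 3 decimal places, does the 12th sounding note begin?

note 12 onset = 18/5b = 3483.871ms

1. 0.0ms @ 0 + 276.498ms (2/7)
2. 276.498ms @ 2/7 + 276.498ms (2/7)
3. 552.995ms @ 4/7 + 276.498ms (2/7)
4. 829.493ms @ 6/7 + 276.498ms (2/7)
5. 1105.991ms @ 8/7 + 276.498ms (2/7)
6. 1382.488ms @ 10/7 + 276.498ms (2/7)
7. 1658.986ms @ 12/7 + 276.498ms (2/7)
8. 1935.484ms @ 2 + 967.742ms (1)
9. 2903.226ms @ 3 + 193.548ms (1/5)
10. 3096.774ms @ 16/5 + 193.548ms (1/5)
11. 3290.323ms @ 17/5 + 193.548ms (1/5)
12. 3483.871ms @ 18/5 + 193.548ms (1/5)
13. 3677.419ms @ 19/5 + 193.548ms (1/5)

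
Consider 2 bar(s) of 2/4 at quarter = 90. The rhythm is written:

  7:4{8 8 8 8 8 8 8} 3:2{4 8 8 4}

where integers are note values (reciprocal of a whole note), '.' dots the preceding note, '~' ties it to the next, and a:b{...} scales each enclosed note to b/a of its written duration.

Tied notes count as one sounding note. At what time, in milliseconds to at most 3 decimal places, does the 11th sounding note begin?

note 11 onset = 10/3b = 2222.222ms

1. 0.0ms @ 0 + 190.476ms (2/7)
2. 190.476ms @ 2/7 + 190.476ms (2/7)
3. 380.952ms @ 4/7 + 190.476ms (2/7)
4. 571.429ms @ 6/7 + 190.476ms (2/7)
5. 761.905ms @ 8/7 + 190.476ms (2/7)
6. 952.381ms @ 10/7 + 190.476ms (2/7)
7. 1142.857ms @ 12/7 + 190.476ms (2/7)
8. 1333.333ms @ 2 + 444.444ms (2/3)
9. 1777.778ms @ 8/3 + 222.222ms (1/3)
10. 2000.0ms @ 3 + 222.222ms (1/3)
11. 2222.222ms @ 10/3 + 444.444ms (2/3)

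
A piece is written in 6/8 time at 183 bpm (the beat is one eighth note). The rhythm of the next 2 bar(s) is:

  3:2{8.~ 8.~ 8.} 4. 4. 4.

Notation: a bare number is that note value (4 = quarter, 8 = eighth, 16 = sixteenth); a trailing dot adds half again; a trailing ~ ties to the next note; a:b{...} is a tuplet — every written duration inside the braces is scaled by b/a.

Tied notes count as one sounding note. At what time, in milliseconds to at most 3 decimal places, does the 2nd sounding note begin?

note 2 onset = 3b = 983.607ms

1. 0.0ms @ 0 + 983.607ms (3)
2. 983.607ms @ 3 + 983.607ms (3)
3. 1967.213ms @ 6 + 983.607ms (3)
4. 2950.82ms @ 9 + 983.607ms (3)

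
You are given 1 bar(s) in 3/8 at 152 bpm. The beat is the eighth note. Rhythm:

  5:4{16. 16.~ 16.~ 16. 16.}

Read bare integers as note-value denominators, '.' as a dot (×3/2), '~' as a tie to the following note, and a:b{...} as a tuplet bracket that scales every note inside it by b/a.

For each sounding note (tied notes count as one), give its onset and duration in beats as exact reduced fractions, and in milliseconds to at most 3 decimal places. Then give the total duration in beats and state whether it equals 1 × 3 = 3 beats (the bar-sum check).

1) 0.0ms=0b +236.842ms=3/5b
2) 236.842ms=3/5b +710.526ms=9/5b
3) 947.368ms=12/5b +236.842ms=3/5b
Σ=3b of 3 (152bpm 3/8) — PASS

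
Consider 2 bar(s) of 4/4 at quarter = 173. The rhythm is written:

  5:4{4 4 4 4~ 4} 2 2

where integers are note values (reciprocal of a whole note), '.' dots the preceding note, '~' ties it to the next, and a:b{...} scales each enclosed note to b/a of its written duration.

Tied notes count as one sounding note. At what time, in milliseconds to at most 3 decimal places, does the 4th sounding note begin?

note 4 onset = 12/5b = 832.37ms

1. 0.0ms @ 0 + 277.457ms (4/5)
2. 277.457ms @ 4/5 + 277.457ms (4/5)
3. 554.913ms @ 8/5 + 277.457ms (4/5)
4. 832.37ms @ 12/5 + 554.913ms (8/5)
5. 1387.283ms @ 4 + 693.642ms (2)
6. 2080.925ms @ 6 + 693.642ms (2)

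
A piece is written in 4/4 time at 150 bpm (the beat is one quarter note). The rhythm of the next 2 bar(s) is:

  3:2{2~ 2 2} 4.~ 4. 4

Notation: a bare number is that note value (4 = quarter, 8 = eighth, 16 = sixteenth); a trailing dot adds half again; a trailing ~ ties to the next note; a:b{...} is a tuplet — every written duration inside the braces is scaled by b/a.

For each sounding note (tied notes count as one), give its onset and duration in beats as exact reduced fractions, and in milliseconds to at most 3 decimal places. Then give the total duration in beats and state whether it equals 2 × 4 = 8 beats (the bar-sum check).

1) 0.0ms=0b +1066.667ms=8/3b
2) 1066.667ms=8/3b +533.333ms=4/3b
3) 1600.0ms=4b +1200.0ms=3b
4) 2800.0ms=7b +400.0ms=1b
Σ=8b of 8 (150bpm 4/4) — PASS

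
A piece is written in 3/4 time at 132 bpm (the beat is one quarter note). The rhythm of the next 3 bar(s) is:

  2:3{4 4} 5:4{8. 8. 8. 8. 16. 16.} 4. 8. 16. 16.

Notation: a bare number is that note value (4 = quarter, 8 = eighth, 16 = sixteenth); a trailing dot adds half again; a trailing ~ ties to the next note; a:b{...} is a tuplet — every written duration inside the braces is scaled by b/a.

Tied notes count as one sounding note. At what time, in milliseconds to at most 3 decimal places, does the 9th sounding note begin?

1. 0.0ms @ 0 + 681.818ms (3/2)
2. 681.818ms @ 3/2 + 681.818ms (3/2)
3. 1363.636ms @ 3 + 272.727ms (3/5)
4. 1636.364ms @ 18/5 + 272.727ms (3/5)
5. 1909.091ms @ 21/5 + 272.727ms (3/5)
6. 2181.818ms @ 24/5 + 272.727ms (3/5)
7. 2454.545ms @ 27/5 + 136.364ms (3/10)
8. 2590.909ms @ 57/10 + 136.364ms (3/10)
9. 2727.273ms @ 6 + 681.818ms (3/2)
10. 3409.091ms @ 15/2 + 340.909ms (3/4)
11. 3750.0ms @ 33/4 + 170.455ms (3/8)
12. 3920.455ms @ 69/8 + 170.455ms (3/8)

note 9 onset = 6b = 2727.273ms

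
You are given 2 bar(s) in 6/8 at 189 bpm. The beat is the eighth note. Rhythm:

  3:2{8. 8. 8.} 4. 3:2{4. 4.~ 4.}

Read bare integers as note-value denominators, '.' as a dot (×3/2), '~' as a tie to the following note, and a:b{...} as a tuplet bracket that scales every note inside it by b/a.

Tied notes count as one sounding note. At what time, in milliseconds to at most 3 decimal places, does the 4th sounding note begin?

1. 0.0ms @ 0 + 317.46ms (1)
2. 317.46ms @ 1 + 317.46ms (1)
3. 634.921ms @ 2 + 317.46ms (1)
4. 952.381ms @ 3 + 952.381ms (3)
5. 1904.762ms @ 6 + 634.921ms (2)
6. 2539.683ms @ 8 + 1269.841ms (4)

note 4 onset = 3b = 952.381ms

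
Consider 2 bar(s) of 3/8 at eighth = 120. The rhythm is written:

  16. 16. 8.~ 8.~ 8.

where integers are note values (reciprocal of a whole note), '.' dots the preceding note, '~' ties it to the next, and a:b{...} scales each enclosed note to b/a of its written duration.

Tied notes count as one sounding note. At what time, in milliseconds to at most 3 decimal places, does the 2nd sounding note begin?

1. 0.0ms @ 0 + 375.0ms (3/4)
2. 375.0ms @ 3/4 + 375.0ms (3/4)
3. 750.0ms @ 3/2 + 2250.0ms (9/2)

note 2 onset = 3/4b = 375.0ms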